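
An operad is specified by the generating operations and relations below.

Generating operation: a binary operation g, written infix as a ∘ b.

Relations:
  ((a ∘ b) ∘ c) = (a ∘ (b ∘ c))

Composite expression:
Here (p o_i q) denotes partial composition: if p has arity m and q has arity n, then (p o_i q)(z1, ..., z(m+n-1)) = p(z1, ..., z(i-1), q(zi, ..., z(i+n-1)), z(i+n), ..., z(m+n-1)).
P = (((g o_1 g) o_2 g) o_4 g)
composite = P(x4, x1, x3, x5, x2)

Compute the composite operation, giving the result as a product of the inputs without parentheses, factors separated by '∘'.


x4 ∘ x1 ∘ x3 ∘ x5 ∘ x2

Under associativity of g, the answer is the x's in reading order.
(x1 ∘ x3) linearizes to x1 ∘ x3
(x4 ∘ (x1 ∘ x3)) linearizes to x4 ∘ x1 ∘ x3
(x5 ∘ x2) linearizes to x5 ∘ x2
((x4 ∘ (x1 ∘ x3)) ∘ (x5 ∘ x2)) linearizes to x4 ∘ x1 ∘ x3 ∘ x5 ∘ x2


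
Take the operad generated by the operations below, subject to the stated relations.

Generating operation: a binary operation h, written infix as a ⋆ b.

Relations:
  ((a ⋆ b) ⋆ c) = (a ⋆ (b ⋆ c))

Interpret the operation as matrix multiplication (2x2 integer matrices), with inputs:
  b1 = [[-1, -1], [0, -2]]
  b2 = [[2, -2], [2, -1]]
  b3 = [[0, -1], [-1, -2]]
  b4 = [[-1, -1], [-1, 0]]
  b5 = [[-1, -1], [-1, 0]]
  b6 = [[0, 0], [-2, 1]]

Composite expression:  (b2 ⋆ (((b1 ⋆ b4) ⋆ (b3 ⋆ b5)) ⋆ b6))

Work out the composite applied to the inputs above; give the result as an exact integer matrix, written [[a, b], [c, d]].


[[-4, 2], [-4, 2]]

(b1 ⋆ b4) = [[2, 1], [2, 0]]
(b3 ⋆ b5) = [[1, 0], [3, 1]]
((b1 ⋆ b4) ⋆ (b3 ⋆ b5)) = [[5, 1], [2, 0]]
(((b1 ⋆ b4) ⋆ (b3 ⋆ b5)) ⋆ b6) = [[-2, 1], [0, 0]]
(b2 ⋆ (((b1 ⋆ b4) ⋆ (b3 ⋆ b5)) ⋆ b6)) = [[-4, 2], [-4, 2]]


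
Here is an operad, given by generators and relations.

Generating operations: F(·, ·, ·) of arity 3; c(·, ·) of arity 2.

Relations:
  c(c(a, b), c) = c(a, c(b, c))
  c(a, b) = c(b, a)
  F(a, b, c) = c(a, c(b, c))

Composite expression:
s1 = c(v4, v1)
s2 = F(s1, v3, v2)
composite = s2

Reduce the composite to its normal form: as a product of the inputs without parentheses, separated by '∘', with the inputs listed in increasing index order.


Reordering under F is free, so list the v-inputs canonically.
c(v4, v1) unparenthesizes to v4 ∘ v1
F(c(v4, v1), v3, v2) unparenthesizes to v4 ∘ v1 ∘ v3 ∘ v2
sorting the factors by input index: v1 ∘ v2 ∘ v3 ∘ v4

v1 ∘ v2 ∘ v3 ∘ v4


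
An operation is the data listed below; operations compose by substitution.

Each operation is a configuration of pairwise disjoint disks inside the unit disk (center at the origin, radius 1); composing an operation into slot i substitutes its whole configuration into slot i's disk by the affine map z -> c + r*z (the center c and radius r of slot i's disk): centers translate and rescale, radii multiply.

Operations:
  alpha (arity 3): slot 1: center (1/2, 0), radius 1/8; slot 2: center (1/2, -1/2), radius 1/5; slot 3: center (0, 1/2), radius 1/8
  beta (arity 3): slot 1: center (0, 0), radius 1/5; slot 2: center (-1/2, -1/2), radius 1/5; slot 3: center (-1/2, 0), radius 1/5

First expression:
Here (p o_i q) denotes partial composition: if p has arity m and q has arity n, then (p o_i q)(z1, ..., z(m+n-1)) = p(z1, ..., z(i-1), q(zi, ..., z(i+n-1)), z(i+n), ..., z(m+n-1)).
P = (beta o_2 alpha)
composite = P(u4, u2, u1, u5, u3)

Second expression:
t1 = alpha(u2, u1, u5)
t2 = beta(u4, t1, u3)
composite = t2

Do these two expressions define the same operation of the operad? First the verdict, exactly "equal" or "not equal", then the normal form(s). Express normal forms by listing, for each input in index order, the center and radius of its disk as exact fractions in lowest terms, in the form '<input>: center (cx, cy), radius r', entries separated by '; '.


equal; both compose to u1: center (-2/5, -3/5), radius 1/25; u2: center (-2/5, -1/2), radius 1/40; u3: center (-1/2, 0), radius 1/5; u4: center (0, 0), radius 1/5; u5: center (-1/2, -2/5), radius 1/40

In normal form, the first expression is u1: center (-2/5, -3/5), radius 1/25; u2: center (-2/5, -1/2), radius 1/40; u3: center (-1/2, 0), radius 1/5; u4: center (0, 0), radius 1/5; u5: center (-1/2, -2/5), radius 1/40
In normal form, the second expression is u1: center (-2/5, -3/5), radius 1/25; u2: center (-2/5, -1/2), radius 1/40; u3: center (-1/2, 0), radius 1/5; u4: center (0, 0), radius 1/5; u5: center (-1/2, -2/5), radius 1/40
Identical normal forms: equal.


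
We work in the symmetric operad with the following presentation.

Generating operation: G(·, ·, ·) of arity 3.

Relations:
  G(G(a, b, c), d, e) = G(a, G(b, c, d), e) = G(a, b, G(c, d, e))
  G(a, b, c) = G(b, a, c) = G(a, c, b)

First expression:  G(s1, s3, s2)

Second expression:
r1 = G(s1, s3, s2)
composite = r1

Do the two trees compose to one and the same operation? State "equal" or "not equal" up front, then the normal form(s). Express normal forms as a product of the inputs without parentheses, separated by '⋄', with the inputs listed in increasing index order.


Reducing the first expression gives s1 ⋄ s2 ⋄ s3
Reducing the second expression gives s1 ⋄ s2 ⋄ s3
The normal forms match — equal.

equal — both sides give s1 ⋄ s2 ⋄ s3


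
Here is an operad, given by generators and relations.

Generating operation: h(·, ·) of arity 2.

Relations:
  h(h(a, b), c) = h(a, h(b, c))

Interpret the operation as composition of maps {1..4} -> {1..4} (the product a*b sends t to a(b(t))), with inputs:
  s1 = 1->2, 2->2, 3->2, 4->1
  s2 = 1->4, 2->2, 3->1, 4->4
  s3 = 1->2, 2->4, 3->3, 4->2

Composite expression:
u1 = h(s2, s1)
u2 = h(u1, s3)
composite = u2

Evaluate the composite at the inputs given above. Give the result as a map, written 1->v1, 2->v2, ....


h(s2, s1) = 1->2, 2->2, 3->2, 4->4
h(h(s2, s1), s3) = 1->2, 2->4, 3->2, 4->2

1->2, 2->4, 3->2, 4->2


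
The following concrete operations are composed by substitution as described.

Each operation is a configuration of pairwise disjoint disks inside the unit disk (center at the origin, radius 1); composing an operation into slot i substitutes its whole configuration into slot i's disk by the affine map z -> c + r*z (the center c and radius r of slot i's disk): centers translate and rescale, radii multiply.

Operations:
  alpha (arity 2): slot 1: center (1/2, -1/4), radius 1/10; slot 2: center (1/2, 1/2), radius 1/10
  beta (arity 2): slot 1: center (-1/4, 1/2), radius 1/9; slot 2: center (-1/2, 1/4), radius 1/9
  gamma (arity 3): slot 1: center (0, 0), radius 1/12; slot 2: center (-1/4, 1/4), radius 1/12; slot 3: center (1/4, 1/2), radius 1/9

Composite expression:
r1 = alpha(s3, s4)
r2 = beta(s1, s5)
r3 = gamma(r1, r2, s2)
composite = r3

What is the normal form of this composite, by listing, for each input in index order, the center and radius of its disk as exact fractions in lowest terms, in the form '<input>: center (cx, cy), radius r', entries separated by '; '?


Below gamma, radii multiply path by path; the s-disk centers shift.
for s3, the 2-step affine chain lands on center (1/24, -1/48), radius 1/120
for s4, the 2-step affine chain lands on center (1/24, 1/24), radius 1/120
for s1, the 2-step affine chain lands on center (-13/48, 7/24), radius 1/108
for s5, the 2-step affine chain lands on center (-7/24, 13/48), radius 1/108
for s2, the 1-step affine chain lands on center (1/4, 1/2), radius 1/9

s1: center (-13/48, 7/24), radius 1/108; s2: center (1/4, 1/2), radius 1/9; s3: center (1/24, -1/48), radius 1/120; s4: center (1/24, 1/24), radius 1/120; s5: center (-7/24, 13/48), radius 1/108


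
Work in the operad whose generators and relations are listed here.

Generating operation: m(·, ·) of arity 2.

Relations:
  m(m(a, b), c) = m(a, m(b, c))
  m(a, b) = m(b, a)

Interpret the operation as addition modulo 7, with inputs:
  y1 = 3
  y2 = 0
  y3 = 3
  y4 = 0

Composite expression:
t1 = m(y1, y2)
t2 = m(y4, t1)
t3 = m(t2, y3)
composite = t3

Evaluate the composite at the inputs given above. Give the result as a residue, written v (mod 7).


6 (mod 7)

m(y1, y2) = 3
m(y4, m(y1, y2)) = 3
m(m(y4, m(y1, y2)), y3) = 6


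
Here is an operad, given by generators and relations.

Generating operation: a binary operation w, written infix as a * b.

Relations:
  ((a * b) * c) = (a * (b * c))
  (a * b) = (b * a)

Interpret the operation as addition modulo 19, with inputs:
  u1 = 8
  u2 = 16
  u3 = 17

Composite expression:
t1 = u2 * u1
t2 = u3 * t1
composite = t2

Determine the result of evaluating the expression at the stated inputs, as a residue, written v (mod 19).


(u2 * u1) = 5
(u3 * (u2 * u1)) = 3

3 (mod 19)


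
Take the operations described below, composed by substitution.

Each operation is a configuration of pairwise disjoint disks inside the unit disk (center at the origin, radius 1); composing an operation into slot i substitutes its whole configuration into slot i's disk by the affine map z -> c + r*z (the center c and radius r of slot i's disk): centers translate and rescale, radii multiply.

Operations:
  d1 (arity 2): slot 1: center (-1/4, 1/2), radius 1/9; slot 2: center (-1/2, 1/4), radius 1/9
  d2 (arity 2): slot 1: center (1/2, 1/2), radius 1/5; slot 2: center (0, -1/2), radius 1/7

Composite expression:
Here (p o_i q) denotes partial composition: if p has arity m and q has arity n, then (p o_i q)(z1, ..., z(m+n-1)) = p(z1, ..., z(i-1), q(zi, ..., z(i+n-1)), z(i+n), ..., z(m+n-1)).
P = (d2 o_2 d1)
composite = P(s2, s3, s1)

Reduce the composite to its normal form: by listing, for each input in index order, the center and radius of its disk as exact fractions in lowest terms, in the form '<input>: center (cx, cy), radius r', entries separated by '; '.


Only the slot chain above each s matters under d2; compose those maps.
tracing s2 down its 1-map path: center (1/2, 1/2), radius 1/5
tracing s3 down its 2-map path: center (-1/28, -3/7), radius 1/63
tracing s1 down its 2-map path: center (-1/14, -13/28), radius 1/63

s1: center (-1/14, -13/28), radius 1/63; s2: center (1/2, 1/2), radius 1/5; s3: center (-1/28, -3/7), radius 1/63


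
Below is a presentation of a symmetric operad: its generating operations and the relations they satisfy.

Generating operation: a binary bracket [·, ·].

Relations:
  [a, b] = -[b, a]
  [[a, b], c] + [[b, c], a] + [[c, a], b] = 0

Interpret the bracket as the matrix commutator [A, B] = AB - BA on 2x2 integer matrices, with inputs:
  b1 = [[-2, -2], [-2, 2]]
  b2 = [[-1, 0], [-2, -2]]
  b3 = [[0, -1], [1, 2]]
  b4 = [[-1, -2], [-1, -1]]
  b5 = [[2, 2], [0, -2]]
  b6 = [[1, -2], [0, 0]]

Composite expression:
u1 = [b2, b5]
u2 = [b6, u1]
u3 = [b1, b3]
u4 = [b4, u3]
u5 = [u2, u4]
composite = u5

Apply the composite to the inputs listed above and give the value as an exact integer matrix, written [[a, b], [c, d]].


[[272, 64], [-512, -272]]

[b2, b5] = [[4, 2], [-8, -4]]
[b6, [b2, b5]] = [[16, 18], [8, -16]]
[b1, b3] = [[-4, 0], [8, 4]]
[b4, [b1, b3]] = [[-16, -16], [8, 16]]
[[b6, [b2, b5]], [b4, [b1, b3]]] = [[272, 64], [-512, -272]]


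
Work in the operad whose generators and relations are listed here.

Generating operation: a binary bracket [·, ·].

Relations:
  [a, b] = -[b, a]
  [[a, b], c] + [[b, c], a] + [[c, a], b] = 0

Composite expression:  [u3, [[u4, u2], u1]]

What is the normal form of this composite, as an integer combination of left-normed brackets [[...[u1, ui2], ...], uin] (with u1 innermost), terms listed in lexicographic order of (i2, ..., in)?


In the tensor algebra, words opening u1 carry the u1-anchored form.
Composite bracket: [u3, [[u4, u2], u1]]
The bracket unfolds into 8 signed words via [a, b] = ab - ba (2^3 = 8).
Only words starting with u1 matter:
  word u1u2u4u3 has sign -1, contributing -[[[u1, u2], u4], u3]
  word u1u4u2u3 has sign +1, contributing +[[[u1, u4], u2], u3]

-[[[u1, u2], u4], u3] + [[[u1, u4], u2], u3]


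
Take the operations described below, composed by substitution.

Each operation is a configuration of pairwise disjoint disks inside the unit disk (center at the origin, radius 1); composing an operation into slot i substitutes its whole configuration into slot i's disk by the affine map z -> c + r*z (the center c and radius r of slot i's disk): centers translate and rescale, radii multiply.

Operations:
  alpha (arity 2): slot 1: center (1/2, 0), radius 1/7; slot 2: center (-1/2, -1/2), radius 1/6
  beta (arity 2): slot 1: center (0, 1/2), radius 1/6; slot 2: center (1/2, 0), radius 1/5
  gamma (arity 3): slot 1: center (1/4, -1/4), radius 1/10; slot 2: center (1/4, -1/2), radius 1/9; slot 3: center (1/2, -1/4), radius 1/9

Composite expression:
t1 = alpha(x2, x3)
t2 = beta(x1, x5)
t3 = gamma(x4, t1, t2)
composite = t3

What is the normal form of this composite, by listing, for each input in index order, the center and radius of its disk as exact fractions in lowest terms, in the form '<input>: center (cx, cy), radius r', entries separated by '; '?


Follow each x-input down from gamma: c' goes to c + r*c', radius to r*r'.
x4: after 1 affine step, its disk has center (1/4, -1/4), radius 1/10
x2: after 2 affine steps, its disk has center (11/36, -1/2), radius 1/63
x3: after 2 affine steps, its disk has center (7/36, -5/9), radius 1/54
x1: after 2 affine steps, its disk has center (1/2, -7/36), radius 1/54
x5: after 2 affine steps, its disk has center (5/9, -1/4), radius 1/45

x1: center (1/2, -7/36), radius 1/54; x2: center (11/36, -1/2), radius 1/63; x3: center (7/36, -5/9), radius 1/54; x4: center (1/4, -1/4), radius 1/10; x5: center (5/9, -1/4), radius 1/45


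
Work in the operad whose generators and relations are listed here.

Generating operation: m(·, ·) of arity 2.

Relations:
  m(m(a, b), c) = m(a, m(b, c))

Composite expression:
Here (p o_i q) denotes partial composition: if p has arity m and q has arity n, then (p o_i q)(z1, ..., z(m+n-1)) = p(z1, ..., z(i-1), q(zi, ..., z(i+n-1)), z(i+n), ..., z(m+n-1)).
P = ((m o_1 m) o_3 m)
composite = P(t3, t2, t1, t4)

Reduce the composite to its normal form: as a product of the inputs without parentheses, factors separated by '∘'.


t3 ∘ t2 ∘ t1 ∘ t4


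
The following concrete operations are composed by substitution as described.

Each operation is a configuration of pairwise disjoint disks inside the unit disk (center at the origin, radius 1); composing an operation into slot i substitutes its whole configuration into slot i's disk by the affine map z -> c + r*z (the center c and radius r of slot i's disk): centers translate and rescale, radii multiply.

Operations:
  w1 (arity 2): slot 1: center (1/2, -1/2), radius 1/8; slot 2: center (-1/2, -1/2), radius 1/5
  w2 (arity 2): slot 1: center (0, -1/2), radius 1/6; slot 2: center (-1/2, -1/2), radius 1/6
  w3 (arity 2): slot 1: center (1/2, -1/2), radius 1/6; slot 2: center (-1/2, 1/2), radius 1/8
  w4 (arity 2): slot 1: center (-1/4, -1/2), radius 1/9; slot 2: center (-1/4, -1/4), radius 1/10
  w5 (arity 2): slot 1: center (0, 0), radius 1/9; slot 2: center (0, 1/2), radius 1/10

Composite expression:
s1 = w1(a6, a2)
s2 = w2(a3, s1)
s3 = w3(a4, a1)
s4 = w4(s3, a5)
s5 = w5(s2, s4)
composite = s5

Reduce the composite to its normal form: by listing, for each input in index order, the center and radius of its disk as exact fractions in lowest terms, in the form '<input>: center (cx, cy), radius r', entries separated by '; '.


Only the slot chain above each a matters under w5; compose those maps.
a3 passes through 2 substitutions, ending at center (0, -1/18), radius 1/54
a6 passes through 3 substitutions, ending at center (-5/108, -7/108), radius 1/432
a2 passes through 3 substitutions, ending at center (-7/108, -7/108), radius 1/270
a4 passes through 3 substitutions, ending at center (-7/360, 4/9), radius 1/540
a1 passes through 3 substitutions, ending at center (-11/360, 41/90), radius 1/720
a5 passes through 2 substitutions, ending at center (-1/40, 19/40), radius 1/100

a1: center (-11/360, 41/90), radius 1/720; a2: center (-7/108, -7/108), radius 1/270; a3: center (0, -1/18), radius 1/54; a4: center (-7/360, 4/9), radius 1/540; a5: center (-1/40, 19/40), radius 1/100; a6: center (-5/108, -7/108), radius 1/432


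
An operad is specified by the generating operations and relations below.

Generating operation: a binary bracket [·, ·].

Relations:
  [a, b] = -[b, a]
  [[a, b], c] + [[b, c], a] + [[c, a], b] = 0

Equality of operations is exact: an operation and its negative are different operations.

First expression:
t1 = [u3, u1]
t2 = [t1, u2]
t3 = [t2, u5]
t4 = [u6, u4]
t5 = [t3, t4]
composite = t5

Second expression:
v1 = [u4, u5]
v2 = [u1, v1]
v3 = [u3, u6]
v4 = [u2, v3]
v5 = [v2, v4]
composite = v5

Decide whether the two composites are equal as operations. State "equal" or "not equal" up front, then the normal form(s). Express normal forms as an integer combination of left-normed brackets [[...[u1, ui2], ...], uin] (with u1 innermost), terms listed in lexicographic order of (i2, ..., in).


not equal; first: [[[[[u1, u3], u2], u5], u4], u6] - [[[[[u1, u3], u2], u5], u6], u4]; second: [[[[[u1, u4], u5], u2], u3], u6] - [[[[[u1, u4], u5], u2], u6], u3] - [[[[[u1, u4], u5], u3], u6], u2] + [[[[[u1, u4], u5], u6], u3], u2] - [[[[[u1, u5], u4], u2], u3], u6] + [[[[[u1, u5], u4], u2], u6], u3] + [[[[[u1, u5], u4], u3], u6], u2] - [[[[[u1, u5], u4], u6], u3], u2]

In normal form, the first expression is [[[[[u1, u3], u2], u5], u4], u6] - [[[[[u1, u3], u2], u5], u6], u4]
In normal form, the second expression is [[[[[u1, u4], u5], u2], u3], u6] - [[[[[u1, u4], u5], u2], u6], u3] - [[[[[u1, u4], u5], u3], u6], u2] + [[[[[u1, u4], u5], u6], u3], u2] - [[[[[u1, u5], u4], u2], u3], u6] + [[[[[u1, u5], u4], u2], u6], u3] + [[[[[u1, u5], u4], u3], u6], u2] - [[[[[u1, u5], u4], u6], u3], u2]
Distinct normal forms: not equal.


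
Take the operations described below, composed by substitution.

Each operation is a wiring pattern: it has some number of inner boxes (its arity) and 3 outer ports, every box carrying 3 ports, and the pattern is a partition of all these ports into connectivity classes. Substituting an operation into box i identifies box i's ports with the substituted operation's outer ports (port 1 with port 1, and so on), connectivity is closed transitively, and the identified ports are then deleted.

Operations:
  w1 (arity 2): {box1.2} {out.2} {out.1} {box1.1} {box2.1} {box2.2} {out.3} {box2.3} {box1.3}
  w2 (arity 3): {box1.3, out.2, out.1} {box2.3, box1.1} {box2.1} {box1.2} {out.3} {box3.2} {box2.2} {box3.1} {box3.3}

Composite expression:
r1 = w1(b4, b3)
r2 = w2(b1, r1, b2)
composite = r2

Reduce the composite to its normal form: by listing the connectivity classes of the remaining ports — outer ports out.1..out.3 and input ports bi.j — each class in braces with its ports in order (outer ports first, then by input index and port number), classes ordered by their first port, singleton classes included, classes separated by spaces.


{out.1, out.2, b1.3} {out.3} {b1.1} {b1.2} {b2.1} {b2.2} {b2.3} {b3.1} {b3.2} {b3.3} {b4.1} {b4.2} {b4.3}

Two ports join when wires chain via w2-identified ports.
stage w1: inputs (b4, b3), connectivity {out.1} {out.2} {out.3} {b3.1} {b3.2} {b3.3} {b4.1} {b4.2} {b4.3}, out.j its boundary
stage w2: inputs (b1, b4, b3, b2), connectivity {out.1, out.2, b1.3} {out.3} {b1.1} {b1.2} {b2.1} {b2.2} {b2.3} {b3.1} {b3.2} {b3.3} {b4.1} {b4.2} {b4.3}, out.j its boundary


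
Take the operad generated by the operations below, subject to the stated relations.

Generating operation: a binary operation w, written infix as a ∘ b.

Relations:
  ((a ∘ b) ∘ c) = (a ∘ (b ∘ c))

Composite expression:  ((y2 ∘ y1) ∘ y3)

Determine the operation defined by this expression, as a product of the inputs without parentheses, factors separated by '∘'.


y2 ∘ y1 ∘ y3

All parenthesizations of w agree; list the y-inputs left to right.
(y2 ∘ y1) reduces to y2 ∘ y1
((y2 ∘ y1) ∘ y3) reduces to y2 ∘ y1 ∘ y3


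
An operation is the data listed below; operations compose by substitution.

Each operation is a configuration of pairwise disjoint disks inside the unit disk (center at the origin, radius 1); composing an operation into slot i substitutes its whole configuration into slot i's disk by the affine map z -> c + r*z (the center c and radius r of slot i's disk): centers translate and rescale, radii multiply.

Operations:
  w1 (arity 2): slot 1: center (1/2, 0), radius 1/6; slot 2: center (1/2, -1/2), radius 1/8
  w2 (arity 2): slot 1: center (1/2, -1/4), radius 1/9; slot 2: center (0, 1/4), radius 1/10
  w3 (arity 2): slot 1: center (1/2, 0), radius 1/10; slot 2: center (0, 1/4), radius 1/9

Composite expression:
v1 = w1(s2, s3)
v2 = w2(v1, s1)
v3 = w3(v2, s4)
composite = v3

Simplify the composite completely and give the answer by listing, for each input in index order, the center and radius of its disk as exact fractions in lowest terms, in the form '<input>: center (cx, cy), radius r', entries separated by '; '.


s1: center (1/2, 1/40), radius 1/100; s2: center (5/9, -1/40), radius 1/540; s3: center (5/9, -11/360), radius 1/720; s4: center (0, 1/4), radius 1/9

Nesting under w3 composes maps z -> c + r*z down each s-path.
s2: after 3 affine steps, its disk has center (5/9, -1/40), radius 1/540
s3: after 3 affine steps, its disk has center (5/9, -11/360), radius 1/720
s1: after 2 affine steps, its disk has center (1/2, 1/40), radius 1/100
s4: after 1 affine step, its disk has center (0, 1/4), radius 1/9


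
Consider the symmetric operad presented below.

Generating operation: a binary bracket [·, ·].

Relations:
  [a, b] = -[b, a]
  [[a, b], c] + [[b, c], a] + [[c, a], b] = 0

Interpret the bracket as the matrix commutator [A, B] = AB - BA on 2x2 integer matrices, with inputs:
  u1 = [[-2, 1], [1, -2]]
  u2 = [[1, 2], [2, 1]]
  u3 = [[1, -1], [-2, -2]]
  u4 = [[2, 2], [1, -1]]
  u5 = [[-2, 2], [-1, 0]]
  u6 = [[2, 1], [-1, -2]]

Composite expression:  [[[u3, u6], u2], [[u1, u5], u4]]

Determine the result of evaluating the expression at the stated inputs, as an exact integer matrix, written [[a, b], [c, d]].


[[-216, -1008], [-144, 216]]

[u3, u6] = [[3, 7], [-5, -3]]
[[u3, u6], u2] = [[24, 12], [-12, -24]]
[u1, u5] = [[-3, 2], [-2, 3]]
[[u1, u5], u4] = [[6, -18], [0, -6]]
[[[u3, u6], u2], [[u1, u5], u4]] = [[-216, -1008], [-144, 216]]


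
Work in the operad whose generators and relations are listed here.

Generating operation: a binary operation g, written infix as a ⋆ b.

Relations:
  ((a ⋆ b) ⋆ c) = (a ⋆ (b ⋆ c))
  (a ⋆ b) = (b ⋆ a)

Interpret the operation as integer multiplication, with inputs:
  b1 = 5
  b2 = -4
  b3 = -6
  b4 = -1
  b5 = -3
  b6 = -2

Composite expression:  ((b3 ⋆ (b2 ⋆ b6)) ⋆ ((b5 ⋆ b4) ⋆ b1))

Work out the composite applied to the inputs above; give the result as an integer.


-720

(b2 ⋆ b6) = 8
(b3 ⋆ (b2 ⋆ b6)) = -48
(b5 ⋆ b4) = 3
((b5 ⋆ b4) ⋆ b1) = 15
((b3 ⋆ (b2 ⋆ b6)) ⋆ ((b5 ⋆ b4) ⋆ b1)) = -720


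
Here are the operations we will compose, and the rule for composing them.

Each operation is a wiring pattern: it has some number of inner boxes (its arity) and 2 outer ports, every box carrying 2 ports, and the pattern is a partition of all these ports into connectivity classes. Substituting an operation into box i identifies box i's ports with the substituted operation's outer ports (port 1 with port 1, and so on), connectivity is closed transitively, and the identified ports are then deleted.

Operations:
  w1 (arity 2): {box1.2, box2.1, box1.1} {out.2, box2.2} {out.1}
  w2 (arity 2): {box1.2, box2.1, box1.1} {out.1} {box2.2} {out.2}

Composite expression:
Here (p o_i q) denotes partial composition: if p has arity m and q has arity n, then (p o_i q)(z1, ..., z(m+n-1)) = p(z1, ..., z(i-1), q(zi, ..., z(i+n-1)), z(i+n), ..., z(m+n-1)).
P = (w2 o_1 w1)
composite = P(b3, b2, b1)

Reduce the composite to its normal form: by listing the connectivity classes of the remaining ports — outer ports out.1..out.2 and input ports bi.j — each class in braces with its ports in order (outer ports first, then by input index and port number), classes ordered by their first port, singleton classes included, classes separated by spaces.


{out.1} {out.2} {b1.1, b2.2} {b1.2} {b2.1, b3.1, b3.2}

Connectivity passes through glued w2-boundaries; trace each wire chain.
after w1, the pattern on (b3, b2) reads {out.1} {out.2, b2.2} {b2.1, b3.1, b3.2} (out.j = its outer ports)
after w2, the pattern on (b3, b2, b1) reads {out.1} {out.2} {b1.1, b2.2} {b1.2} {b2.1, b3.1, b3.2} (out.j = its outer ports)


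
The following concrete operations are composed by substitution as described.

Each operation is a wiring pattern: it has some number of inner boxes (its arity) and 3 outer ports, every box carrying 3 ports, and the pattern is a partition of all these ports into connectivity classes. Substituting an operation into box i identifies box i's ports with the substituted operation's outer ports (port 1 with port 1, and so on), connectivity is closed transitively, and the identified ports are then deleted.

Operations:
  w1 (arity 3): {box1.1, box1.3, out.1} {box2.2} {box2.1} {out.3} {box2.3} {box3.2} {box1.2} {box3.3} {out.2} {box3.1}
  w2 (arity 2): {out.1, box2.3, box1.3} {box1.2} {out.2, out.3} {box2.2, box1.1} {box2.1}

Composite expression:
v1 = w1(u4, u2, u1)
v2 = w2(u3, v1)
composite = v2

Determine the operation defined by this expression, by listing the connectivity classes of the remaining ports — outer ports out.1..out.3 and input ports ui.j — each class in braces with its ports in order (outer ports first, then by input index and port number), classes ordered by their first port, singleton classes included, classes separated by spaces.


{out.1, u3.3} {out.2, out.3} {u1.1} {u1.2} {u1.3} {u2.1} {u2.2} {u2.3} {u3.1} {u3.2} {u4.1, u4.3} {u4.2}

Substituting into w2 glues patterns; closure does the rest.
through w1, on inputs (u4, u2, u1): {out.1, u4.1, u4.3} {out.2} {out.3} {u1.1} {u1.2} {u1.3} {u2.1} {u2.2} {u2.3} {u4.2} (out.j = stage outer ports)
through w2, on inputs (u3, u4, u2, u1): {out.1, u3.3} {out.2, out.3} {u1.1} {u1.2} {u1.3} {u2.1} {u2.2} {u2.3} {u3.1} {u3.2} {u4.1, u4.3} {u4.2} (out.j = stage outer ports)


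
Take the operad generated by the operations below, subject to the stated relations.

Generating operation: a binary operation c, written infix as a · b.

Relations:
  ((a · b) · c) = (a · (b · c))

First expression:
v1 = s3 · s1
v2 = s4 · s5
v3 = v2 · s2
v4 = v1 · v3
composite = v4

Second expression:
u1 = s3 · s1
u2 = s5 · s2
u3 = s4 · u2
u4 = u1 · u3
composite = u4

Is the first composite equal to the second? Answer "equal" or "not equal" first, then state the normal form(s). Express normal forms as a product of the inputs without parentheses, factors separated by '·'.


The first expression reduces to s3 · s1 · s4 · s5 · s2
The second expression reduces to s3 · s1 · s4 · s5 · s2
Same normal form: equal.

equal; the common form is s3 · s1 · s4 · s5 · s2


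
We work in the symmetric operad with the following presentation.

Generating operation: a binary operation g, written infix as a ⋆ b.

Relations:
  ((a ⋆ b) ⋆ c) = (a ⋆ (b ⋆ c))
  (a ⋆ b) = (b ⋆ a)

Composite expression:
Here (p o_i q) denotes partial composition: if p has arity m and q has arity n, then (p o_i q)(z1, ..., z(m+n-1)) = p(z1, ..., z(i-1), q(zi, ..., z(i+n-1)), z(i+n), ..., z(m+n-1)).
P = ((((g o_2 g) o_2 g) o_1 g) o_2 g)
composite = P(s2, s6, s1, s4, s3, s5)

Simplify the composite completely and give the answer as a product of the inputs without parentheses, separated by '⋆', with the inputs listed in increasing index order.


s1 ⋆ s2 ⋆ s3 ⋆ s4 ⋆ s5 ⋆ s6

Reordering under g is free, so list the s-inputs canonically.
(s6 ⋆ s1) unparenthesizes to s6 ⋆ s1
(s2 ⋆ (s6 ⋆ s1)) unparenthesizes to s2 ⋆ s6 ⋆ s1
(s4 ⋆ s3) unparenthesizes to s4 ⋆ s3
((s4 ⋆ s3) ⋆ s5) unparenthesizes to s4 ⋆ s3 ⋆ s5
((s2 ⋆ (s6 ⋆ s1)) ⋆ ((s4 ⋆ s3) ⋆ s5)) unparenthesizes to s2 ⋆ s6 ⋆ s1 ⋆ s4 ⋆ s3 ⋆ s5
sorting the factors by input index: s1 ⋆ s2 ⋆ s3 ⋆ s4 ⋆ s5 ⋆ s6


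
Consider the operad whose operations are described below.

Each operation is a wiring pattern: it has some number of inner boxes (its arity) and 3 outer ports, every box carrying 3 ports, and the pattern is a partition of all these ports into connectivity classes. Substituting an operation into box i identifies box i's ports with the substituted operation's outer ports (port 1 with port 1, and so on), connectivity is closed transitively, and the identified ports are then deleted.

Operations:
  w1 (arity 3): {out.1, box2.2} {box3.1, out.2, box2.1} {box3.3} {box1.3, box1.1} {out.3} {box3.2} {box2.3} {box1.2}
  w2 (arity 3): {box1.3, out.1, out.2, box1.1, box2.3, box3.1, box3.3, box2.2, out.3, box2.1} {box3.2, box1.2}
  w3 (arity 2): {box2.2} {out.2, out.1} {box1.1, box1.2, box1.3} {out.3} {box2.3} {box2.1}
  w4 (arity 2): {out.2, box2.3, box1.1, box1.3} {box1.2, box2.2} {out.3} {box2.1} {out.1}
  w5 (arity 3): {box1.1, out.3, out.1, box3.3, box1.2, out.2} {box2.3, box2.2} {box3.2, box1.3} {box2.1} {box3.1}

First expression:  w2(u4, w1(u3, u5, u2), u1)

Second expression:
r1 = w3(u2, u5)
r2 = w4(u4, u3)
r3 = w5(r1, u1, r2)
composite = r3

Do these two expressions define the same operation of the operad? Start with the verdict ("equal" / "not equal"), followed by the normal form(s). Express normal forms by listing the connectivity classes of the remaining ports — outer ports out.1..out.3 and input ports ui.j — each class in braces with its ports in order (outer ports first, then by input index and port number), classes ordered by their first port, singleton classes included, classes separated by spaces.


not equal — first {out.1, out.2, out.3, u1.1, u1.3, u2.1, u4.1, u4.3, u5.1, u5.2} {u1.2, u4.2} {u2.2} {u2.3} {u3.1, u3.3} {u3.2} {u5.3}, second {out.1, out.2, out.3} {u1.1} {u1.2, u1.3} {u2.1, u2.2, u2.3} {u3.1} {u3.2, u4.2} {u3.3, u4.1, u4.3} {u5.1} {u5.2} {u5.3}


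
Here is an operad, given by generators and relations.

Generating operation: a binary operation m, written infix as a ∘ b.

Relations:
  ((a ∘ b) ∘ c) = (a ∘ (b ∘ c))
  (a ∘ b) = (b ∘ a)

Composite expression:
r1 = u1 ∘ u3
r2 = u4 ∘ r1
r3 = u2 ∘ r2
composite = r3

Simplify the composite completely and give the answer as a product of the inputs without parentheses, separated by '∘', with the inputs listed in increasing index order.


Shape and order are irrelevant to m; the u-input set decides.
(u1 ∘ u3) collapses to u1 ∘ u3
(u4 ∘ (u1 ∘ u3)) collapses to u4 ∘ u1 ∘ u3
(u2 ∘ (u4 ∘ (u1 ∘ u3))) collapses to u2 ∘ u4 ∘ u1 ∘ u3
the factors in increasing index order: u1 ∘ u2 ∘ u3 ∘ u4

u1 ∘ u2 ∘ u3 ∘ u4


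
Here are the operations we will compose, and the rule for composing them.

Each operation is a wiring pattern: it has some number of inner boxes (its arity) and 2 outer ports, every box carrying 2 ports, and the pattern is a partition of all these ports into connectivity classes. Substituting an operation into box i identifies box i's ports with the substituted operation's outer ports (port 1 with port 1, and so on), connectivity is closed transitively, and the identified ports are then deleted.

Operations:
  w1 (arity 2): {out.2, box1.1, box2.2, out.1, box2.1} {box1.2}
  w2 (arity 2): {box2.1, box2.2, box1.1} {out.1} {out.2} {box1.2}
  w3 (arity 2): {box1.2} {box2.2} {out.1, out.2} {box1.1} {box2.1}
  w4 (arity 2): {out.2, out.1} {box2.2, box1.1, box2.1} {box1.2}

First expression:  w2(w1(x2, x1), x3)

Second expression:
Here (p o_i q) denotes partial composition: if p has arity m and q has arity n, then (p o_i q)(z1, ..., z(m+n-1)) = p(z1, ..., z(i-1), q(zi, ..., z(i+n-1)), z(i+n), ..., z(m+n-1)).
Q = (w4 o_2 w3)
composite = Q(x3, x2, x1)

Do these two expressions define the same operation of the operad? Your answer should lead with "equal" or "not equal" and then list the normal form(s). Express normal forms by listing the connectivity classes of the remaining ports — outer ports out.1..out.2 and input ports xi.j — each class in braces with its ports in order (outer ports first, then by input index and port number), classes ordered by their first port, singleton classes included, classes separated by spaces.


not equal — first {out.1} {out.2} {x1.1, x1.2, x2.1, x3.1, x3.2} {x2.2}, second {out.1, out.2} {x1.1} {x1.2} {x2.1} {x2.2} {x3.1} {x3.2}

The first expression reduces to {out.1} {out.2} {x1.1, x1.2, x2.1, x3.1, x3.2} {x2.2}
The second expression reduces to {out.1, out.2} {x1.1} {x1.2} {x2.1} {x2.2} {x3.1} {x3.2}
The normal forms differ: not equal.


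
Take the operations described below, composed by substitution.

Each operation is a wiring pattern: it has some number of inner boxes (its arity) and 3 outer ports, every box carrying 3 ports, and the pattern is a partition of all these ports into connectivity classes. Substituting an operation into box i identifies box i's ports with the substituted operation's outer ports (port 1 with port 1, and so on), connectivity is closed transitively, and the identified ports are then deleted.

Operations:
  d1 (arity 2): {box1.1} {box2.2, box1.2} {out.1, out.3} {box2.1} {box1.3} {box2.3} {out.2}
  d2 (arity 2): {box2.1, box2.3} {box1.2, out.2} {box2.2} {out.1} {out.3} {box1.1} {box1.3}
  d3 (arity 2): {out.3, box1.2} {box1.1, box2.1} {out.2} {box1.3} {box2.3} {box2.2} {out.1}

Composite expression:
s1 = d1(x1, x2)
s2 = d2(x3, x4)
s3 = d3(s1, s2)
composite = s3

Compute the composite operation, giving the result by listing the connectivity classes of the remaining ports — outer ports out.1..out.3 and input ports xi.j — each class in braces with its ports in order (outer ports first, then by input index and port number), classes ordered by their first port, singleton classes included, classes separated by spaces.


Treat the ports identified at d3 as solder joints: merge, then drop.
stage d1: inputs (x1, x2), connectivity {out.1, out.3} {out.2} {x1.1} {x1.2, x2.2} {x1.3} {x2.1} {x2.3}, out.j its boundary
stage d2: inputs (x3, x4), connectivity {out.1} {out.2, x3.2} {out.3} {x3.1} {x3.3} {x4.1, x4.3} {x4.2}, out.j its boundary
stage d3: inputs (x1, x2, x3, x4), connectivity {out.1} {out.2} {out.3} {x1.1} {x1.2, x2.2} {x1.3} {x2.1} {x2.3} {x3.1} {x3.2} {x3.3} {x4.1, x4.3} {x4.2}, out.j its boundary

{out.1} {out.2} {out.3} {x1.1} {x1.2, x2.2} {x1.3} {x2.1} {x2.3} {x3.1} {x3.2} {x3.3} {x4.1, x4.3} {x4.2}


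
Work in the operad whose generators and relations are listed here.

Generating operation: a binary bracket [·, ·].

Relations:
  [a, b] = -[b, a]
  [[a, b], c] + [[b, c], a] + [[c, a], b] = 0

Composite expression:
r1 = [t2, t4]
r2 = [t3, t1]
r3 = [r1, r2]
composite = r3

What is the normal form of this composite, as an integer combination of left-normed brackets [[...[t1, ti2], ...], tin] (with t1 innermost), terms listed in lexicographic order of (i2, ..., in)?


A multilinear Lie element is pinned by t1-initial words (t1 innermost).
Composite bracket: [[t2, t4], [t3, t1]]
Applying ab - ba throughout gives 8 signed words (2^3 = 8).
Only words starting with t1 matter:
  word t1t3t2t4 has sign +1, contributing +[[[t1, t3], t2], t4]
  word t1t3t4t2 has sign -1, contributing -[[[t1, t3], t4], t2]

[[[t1, t3], t2], t4] - [[[t1, t3], t4], t2]


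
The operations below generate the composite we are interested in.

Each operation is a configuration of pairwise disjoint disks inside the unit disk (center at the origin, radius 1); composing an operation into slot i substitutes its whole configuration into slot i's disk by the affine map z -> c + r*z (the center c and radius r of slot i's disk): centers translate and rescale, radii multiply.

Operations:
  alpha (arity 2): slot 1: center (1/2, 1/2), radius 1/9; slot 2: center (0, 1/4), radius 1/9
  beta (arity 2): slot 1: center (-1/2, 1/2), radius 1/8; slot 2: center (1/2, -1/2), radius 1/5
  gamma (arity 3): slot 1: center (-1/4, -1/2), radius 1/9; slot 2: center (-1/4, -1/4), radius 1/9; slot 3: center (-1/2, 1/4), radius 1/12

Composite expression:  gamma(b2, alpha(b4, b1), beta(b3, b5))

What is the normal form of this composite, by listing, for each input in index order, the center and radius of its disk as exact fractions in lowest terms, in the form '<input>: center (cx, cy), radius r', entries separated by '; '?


Follow each b-input down from gamma: c' goes to c + r*c', radius to r*r'.
for b2, the 1-step affine chain lands on center (-1/4, -1/2), radius 1/9
for b4, the 2-step affine chain lands on center (-7/36, -7/36), radius 1/81
for b1, the 2-step affine chain lands on center (-1/4, -2/9), radius 1/81
for b3, the 2-step affine chain lands on center (-13/24, 7/24), radius 1/96
for b5, the 2-step affine chain lands on center (-11/24, 5/24), radius 1/60

b1: center (-1/4, -2/9), radius 1/81; b2: center (-1/4, -1/2), radius 1/9; b3: center (-13/24, 7/24), radius 1/96; b4: center (-7/36, -7/36), radius 1/81; b5: center (-11/24, 5/24), radius 1/60


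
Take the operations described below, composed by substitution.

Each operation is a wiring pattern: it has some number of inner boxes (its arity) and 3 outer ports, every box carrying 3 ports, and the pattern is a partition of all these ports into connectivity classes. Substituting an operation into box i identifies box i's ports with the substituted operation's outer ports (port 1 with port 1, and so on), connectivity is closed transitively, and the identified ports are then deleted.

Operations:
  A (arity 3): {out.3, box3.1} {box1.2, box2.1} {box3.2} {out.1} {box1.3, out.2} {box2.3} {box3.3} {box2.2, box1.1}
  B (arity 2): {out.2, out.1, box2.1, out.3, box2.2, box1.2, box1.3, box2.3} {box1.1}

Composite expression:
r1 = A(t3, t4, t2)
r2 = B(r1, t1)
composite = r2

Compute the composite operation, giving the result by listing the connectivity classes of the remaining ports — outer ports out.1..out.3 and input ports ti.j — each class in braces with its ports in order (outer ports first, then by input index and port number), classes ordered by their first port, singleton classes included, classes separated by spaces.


{out.1, out.2, out.3, t1.1, t1.2, t1.3, t2.1, t3.3} {t2.2} {t2.3} {t3.1, t4.2} {t3.2, t4.1} {t4.3}

After gluing at B, chains via deleted ports link the t-ports.
the subtree at A composes to {out.1} {out.2, t3.3} {out.3, t2.1} {t2.2} {t2.3} {t3.1, t4.2} {t3.2, t4.1} {t4.3} on (t3, t4, t2); out.j = own outer ports
the subtree at B composes to {out.1, out.2, out.3, t1.1, t1.2, t1.3, t2.1, t3.3} {t2.2} {t2.3} {t3.1, t4.2} {t3.2, t4.1} {t4.3} on (t3, t4, t2, t1); out.j = own outer ports


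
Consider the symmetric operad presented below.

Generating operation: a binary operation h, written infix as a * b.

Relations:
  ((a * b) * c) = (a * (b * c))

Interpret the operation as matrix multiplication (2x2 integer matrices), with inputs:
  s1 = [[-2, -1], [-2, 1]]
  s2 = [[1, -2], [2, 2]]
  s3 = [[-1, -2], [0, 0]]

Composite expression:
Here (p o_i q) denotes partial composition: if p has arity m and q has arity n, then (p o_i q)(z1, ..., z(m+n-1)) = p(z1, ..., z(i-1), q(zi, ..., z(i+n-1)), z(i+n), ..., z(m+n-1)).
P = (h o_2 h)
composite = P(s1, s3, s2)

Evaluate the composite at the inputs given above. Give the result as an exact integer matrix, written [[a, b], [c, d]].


[[10, 4], [10, 4]]

(s3 * s2) = [[-5, -2], [0, 0]]
(s1 * (s3 * s2)) = [[10, 4], [10, 4]]


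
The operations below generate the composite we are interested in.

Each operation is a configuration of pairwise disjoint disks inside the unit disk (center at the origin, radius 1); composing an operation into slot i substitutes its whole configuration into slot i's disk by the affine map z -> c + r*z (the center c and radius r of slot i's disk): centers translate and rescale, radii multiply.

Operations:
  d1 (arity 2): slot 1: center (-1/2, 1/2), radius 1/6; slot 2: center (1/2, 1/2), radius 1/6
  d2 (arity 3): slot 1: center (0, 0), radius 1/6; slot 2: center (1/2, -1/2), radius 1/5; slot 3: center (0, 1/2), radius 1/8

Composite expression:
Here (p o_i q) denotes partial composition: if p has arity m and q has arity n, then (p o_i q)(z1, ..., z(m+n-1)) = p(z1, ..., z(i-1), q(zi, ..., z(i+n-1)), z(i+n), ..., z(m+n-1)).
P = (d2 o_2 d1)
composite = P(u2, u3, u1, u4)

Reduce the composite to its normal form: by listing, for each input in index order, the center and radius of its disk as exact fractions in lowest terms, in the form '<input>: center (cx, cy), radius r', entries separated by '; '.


u1: center (3/5, -2/5), radius 1/30; u2: center (0, 0), radius 1/6; u3: center (2/5, -2/5), radius 1/30; u4: center (0, 1/2), radius 1/8
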